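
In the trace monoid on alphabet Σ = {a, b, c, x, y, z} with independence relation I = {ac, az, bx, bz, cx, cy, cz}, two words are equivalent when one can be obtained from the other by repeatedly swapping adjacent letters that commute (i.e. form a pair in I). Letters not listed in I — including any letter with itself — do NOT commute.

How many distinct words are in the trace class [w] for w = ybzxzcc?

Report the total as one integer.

piece 0:y — minimal
piece 1:b rests on {0:y}
piece 2:z rests on {0:y}
piece 3:x rests on {2:z}
piece 4:z rests on {3:x}
piece 5:c rests on {1:b}
piece 6:c rests on {5:c}
minimal pieces: {0:y}
ways to finish when only these pieces remain (= sum over removing one remaining piece with nothing left below it):
  1 left: {4}→1  {6}→1
  2 left: {3,4}→1  {4,6}→2  {5,6}→1
  3 left: {1,5,6}→1  {2,3,4}→1  {3,4,6}→3  {4,5,6}→3
  4 left: {1,4,5,6}→4  {2,3,4,6}→4  {3,4,5,6}→6
  5 left: {1,3,4,5,6}→10  {2,3,4,5,6}→10
  placing 0:y first → 20 extensions

20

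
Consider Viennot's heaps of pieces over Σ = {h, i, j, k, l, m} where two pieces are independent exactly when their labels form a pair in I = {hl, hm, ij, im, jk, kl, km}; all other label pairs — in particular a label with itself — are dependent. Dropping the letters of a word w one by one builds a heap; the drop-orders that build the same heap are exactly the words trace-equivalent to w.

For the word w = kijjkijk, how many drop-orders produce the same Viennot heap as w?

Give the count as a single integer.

#0=k has no predecessor
#1=i depends on [0:k]
#2=j has no predecessor
#3=j depends on [2:j]
#4=k depends on [1:i]
#5=i depends on [4:k]
#6=j depends on [3:j]
#7=k depends on [5:i]
sources: [0:k, 2:j]
N(rest) = Σ N(rest − s) over sources s of rest; N(one piece) = 1:
  size 1 → [6]=1  [7]=1
  size 2 → [3,6]=1  [5,7]=1  [6,7]=2
  size 3 → [2,3,6]=1  [3,6,7]=3  [4,5,7]=1  [5,6,7]=3
  size 4 → [1,4,5,7]=1  [2,3,6,7]=4  [3,5,6,7]=6  [4,5,6,7]=4
  size 5 → [0,1,4,5,7]=1  [1,4,5,6,7]=5  [2,3,5,6,7]=10  [3,4,5,6,7]=10
  size 6 → [0,1,4,5,6,7]=6  [1,3,4,5,6,7]=15  [2,3,4,5,6,7]=20
  first=0(k) contributes 35
  first=2(j) contributes 21
|[w]| = 56

56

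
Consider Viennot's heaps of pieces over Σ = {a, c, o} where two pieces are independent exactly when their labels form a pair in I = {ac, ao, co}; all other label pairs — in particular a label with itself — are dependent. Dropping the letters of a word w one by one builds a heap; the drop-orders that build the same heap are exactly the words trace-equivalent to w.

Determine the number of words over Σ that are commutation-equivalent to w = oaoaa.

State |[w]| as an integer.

10

drop 0:o onto floor
drop 1:a onto floor
drop 2:o onto {0:o}
drop 3:a onto {1:a}
drop 4:a onto {3:a}
ground layer = {0:o, 1:a}
drop-orders for the pieces not yet dropped (sum over which currently-grounded one goes next):
  1 to go: {2} 1  {4} 1
  2 to go: {0,2} 1  {2,4} 2  {3,4} 1
  3 to go: {0,2,4} 3  {1,3,4} 1  {2,3,4} 3
  if 0:o drops first: 4 orders
  if 1:a drops first: 6 orders
heap linearizations: 10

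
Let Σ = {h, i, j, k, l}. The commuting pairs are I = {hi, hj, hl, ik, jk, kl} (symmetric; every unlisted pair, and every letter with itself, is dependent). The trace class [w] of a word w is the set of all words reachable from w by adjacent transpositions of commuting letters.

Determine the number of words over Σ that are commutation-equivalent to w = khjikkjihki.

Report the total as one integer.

piece 0:k — minimal
piece 1:h rests on {0:k}
piece 2:j — minimal
piece 3:i rests on {2:j}
piece 4:k rests on {1:h}
piece 5:k rests on {4:k}
piece 6:j rests on {3:i}
piece 7:i rests on {6:j}
piece 8:h rests on {5:k}
piece 9:k rests on {8:h}
piece 10:i rests on {7:i}
minimal pieces: {0:k, 2:j}
ways to finish when only these pieces remain (= sum over removing one remaining piece with nothing left below it):
  1 left: {9}→1  {10}→1
  2 left: {7,10}→1  {8,9}→1  {9,10}→2
  3 left: {5,8,9}→1  {6,7,10}→1  {7,9,10}→3  {8,9,10}→3
  4 left: {3,6,7,10}→1  {4,5,8,9}→1  {5,8,9,10}→4  {6,7,9,10}→4  {7,8,9,10}→6
  5 left: {1,4,5,8,9}→1  {2,3,6,7,10}→1  {3,6,7,9,10}→5  {4,5,8,9,10}→5  {5,7,8,9,10}→10  {6,7,8,9,10}→10
  6 left: {0,1,4,5,8,9}→1  {1,4,5,8,9,10}→6  {2,3,6,7,9,10}→6  {3,6,7,8,9,10}→15  {4,5,7,8,9,10}→15  {5,6,7,8,9,10}→20
  7 left: {0,1,4,5,8,9,10}→7  {1,4,5,7,8,9,10}→21  {2,3,6,7,8,9,10}→21  {3,5,6,7,8,9,10}→35  {4,5,6,7,8,9,10}→35
  8 left: {0,1,4,5,7,8,9,10}→28  {1,4,5,6,7,8,9,10}→56  {2,3,5,6,7,8,9,10}→56  {3,4,5,6,7,8,9,10}→70
  9 left: {0,1,4,5,6,7,8,9,10}→84  {1,3,4,5,6,7,8,9,10}→126  {2,3,4,5,6,7,8,9,10}→126
  placing 0:k first → 252 extensions
  placing 2:j first → 210 extensions
total linear extensions = 462

462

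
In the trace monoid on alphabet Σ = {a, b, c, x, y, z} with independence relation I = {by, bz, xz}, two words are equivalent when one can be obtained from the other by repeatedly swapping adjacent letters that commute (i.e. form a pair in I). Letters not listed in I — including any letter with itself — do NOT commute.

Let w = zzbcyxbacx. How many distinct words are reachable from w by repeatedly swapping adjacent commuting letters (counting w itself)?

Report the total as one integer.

drop 0:z onto floor
drop 1:z onto {0:z}
drop 2:b onto floor
drop 3:c onto {1:z, 2:b}
drop 4:y onto {3:c}
drop 5:x onto {4:y}
drop 6:b onto {5:x}
drop 7:a onto {6:b}
drop 8:c onto {7:a}
drop 9:x onto {8:c}
ground layer = {0:z, 2:b}
drop-orders for the pieces not yet dropped (sum over which currently-grounded one goes next):
  1 to go: {9} 1
  2 to go: {8,9} 1
  3 to go: {7,8,9} 1
  4 to go: {6,7,8,9} 1
  5 to go: {5,6,7,8,9} 1
  6 to go: {4,5,6,7,8,9} 1
  7 to go: {3,4,5,6,7,8,9} 1
  8 to go: {1,3,4,5,6,7,8,9} 1  {2,3,4,5,6,7,8,9} 1
  if 0:z drops first: 2 orders
  if 2:b drops first: 1 orders
heap linearizations: 3

3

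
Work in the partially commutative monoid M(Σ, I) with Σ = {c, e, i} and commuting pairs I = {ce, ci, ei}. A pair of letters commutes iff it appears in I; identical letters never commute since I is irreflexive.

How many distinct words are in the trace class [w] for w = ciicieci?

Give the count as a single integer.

280

#0=c has no predecessor
#1=i has no predecessor
#2=i depends on [1:i]
#3=c depends on [0:c]
#4=i depends on [2:i]
#5=e has no predecessor
#6=c depends on [3:c]
#7=i depends on [4:i]
sources: [0:c, 1:i, 5:e]
N(rest) = Σ N(rest − s) over sources s of rest; N(one piece) = 1:
  size 1 → [5]=1  [6]=1  [7]=1
  size 2 → [3,6]=1  [4,7]=1  [5,6]=2  [5,7]=2  [6,7]=2
  size 3 → [0,3,6]=1  [2,4,7]=1  [3,5,6]=3  [3,6,7]=3  [4,5,7]=3  [4,6,7]=3  [5,6,7]=6
  size 4 → [0,3,5,6]=4  [0,3,6,7]=4  [1,2,4,7]=1  [2,4,5,7]=4  [2,4,6,7]=4  [3,4,6,7]=6  [3,5,6,7]=12  [4,5,6,7]=12
  size 5 → [0,3,4,6,7]=10  [0,3,5,6,7]=20  [1,2,4,5,7]=5  [1,2,4,6,7]=5  [2,3,4,6,7]=10  [2,4,5,6,7]=20  [3,4,5,6,7]=30
  size 6 → [0,2,3,4,6,7]=20  [0,3,4,5,6,7]=60  [1,2,3,4,6,7]=15  [1,2,4,5,6,7]=30  [2,3,4,5,6,7]=60
  first=0(c) contributes 105
  first=1(i) contributes 140
  first=5(e) contributes 35
|[w]| = 280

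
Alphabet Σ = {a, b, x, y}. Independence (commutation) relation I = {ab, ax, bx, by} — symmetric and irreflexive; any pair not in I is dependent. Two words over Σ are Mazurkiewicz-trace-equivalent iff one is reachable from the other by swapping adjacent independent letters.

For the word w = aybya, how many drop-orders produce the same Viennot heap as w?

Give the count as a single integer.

5

0(a) covers ∅
1(y) covers 0:a
2(b) covers ∅
3(y) covers 1:y
4(a) covers 3:y
floor of heap: 0:a, 2:b
completions by unplaced set U, small U first (add the entries for U minus each lowest piece of U):
  |U|=1: {2}:1  {4}:1
  |U|=2: {2,4}:2  {3,4}:1
  |U|=3: {1,3,4}:1  {2,3,4}:3
  start at 0(a): 4
  start at 2(b): 1
sum over floor = 5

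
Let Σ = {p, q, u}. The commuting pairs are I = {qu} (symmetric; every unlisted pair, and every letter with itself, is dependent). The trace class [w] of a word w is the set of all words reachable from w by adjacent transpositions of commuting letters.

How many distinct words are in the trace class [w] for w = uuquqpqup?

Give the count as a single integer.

20

#0=u has no predecessor
#1=u depends on [0:u]
#2=q has no predecessor
#3=u depends on [1:u]
#4=q depends on [2:q]
#5=p depends on [3:u, 4:q]
#6=q depends on [5:p]
#7=u depends on [5:p]
#8=p depends on [6:q, 7:u]
sources: [0:u, 2:q]
N(rest) = Σ N(rest − s) over sources s of rest; N(one piece) = 1:
  size 1 → [8]=1
  size 2 → [6,8]=1  [7,8]=1
  size 3 → [6,7,8]=2
  size 4 → [5,6,7,8]=2
  size 5 → [3,5,6,7,8]=2  [4,5,6,7,8]=2
  size 6 → [1,3,5,6,7,8]=2  [2,4,5,6,7,8]=2  [3,4,5,6,7,8]=4
  size 7 → [0,1,3,5,6,7,8]=2  [1,3,4,5,6,7,8]=6  [2,3,4,5,6,7,8]=6
  first=0(u) contributes 12
  first=2(q) contributes 8
|[w]| = 20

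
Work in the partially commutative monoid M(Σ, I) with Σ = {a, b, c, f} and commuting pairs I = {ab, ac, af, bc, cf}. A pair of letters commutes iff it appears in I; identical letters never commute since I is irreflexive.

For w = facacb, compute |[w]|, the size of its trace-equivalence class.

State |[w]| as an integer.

90

0(f) covers ∅
1(a) covers ∅
2(c) covers ∅
3(a) covers 1:a
4(c) covers 2:c
5(b) covers 0:f
floor of heap: 0:f, 1:a, 2:c
completions by unplaced set U, small U first (add the entries for U minus each lowest piece of U):
  |U|=1: {3}:1  {4}:1  {5}:1
  |U|=2: {0,5}:1  {1,3}:1  {2,4}:1  {3,4}:2  {3,5}:2  {4,5}:2
  |U|=3: {0,3,5}:3  {0,4,5}:3  {1,3,4}:3  {1,3,5}:3  {2,3,4}:3  {2,4,5}:3  {3,4,5}:6
  |U|=4: {0,1,3,5}:6  {0,2,4,5}:6  {0,3,4,5}:12  {1,2,3,4}:6  {1,3,4,5}:12  {2,3,4,5}:12
  start at 0(f): 30
  start at 1(a): 30
  start at 2(c): 30
sum over floor = 90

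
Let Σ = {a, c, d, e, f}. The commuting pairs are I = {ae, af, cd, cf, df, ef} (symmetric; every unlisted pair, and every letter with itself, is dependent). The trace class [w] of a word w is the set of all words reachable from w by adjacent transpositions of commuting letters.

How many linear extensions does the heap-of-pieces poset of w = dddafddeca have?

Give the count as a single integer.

0(d) covers ∅
1(d) covers 0:d
2(d) covers 1:d
3(a) covers 2:d
4(f) covers ∅
5(d) covers 3:a
6(d) covers 5:d
7(e) covers 6:d
8(c) covers 7:e
9(a) covers 8:c
floor of heap: 0:d, 4:f
completions by unplaced set U, small U first (add the entries for U minus each lowest piece of U):
  |U|=1: {4}:1  {9}:1
  |U|=2: {4,9}:2  {8,9}:1
  |U|=3: {4,8,9}:3  {7,8,9}:1
  |U|=4: {4,7,8,9}:4  {6,7,8,9}:1
  |U|=5: {4,6,7,8,9}:5  {5,6,7,8,9}:1
  |U|=6: {3,5,6,7,8,9}:1  {4,5,6,7,8,9}:6
  |U|=7: {2,3,5,6,7,8,9}:1  {3,4,5,6,7,8,9}:7
  |U|=8: {1,2,3,5,6,7,8,9}:1  {2,3,4,5,6,7,8,9}:8
  start at 0(d): 9
  start at 4(f): 1
sum over floor = 10

10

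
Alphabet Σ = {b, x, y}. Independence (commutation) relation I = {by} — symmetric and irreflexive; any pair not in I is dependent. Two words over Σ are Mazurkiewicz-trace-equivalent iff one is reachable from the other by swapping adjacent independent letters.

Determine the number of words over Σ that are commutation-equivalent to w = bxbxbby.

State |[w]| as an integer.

3

#0=b has no predecessor
#1=x depends on [0:b]
#2=b depends on [1:x]
#3=x depends on [2:b]
#4=b depends on [3:x]
#5=b depends on [4:b]
#6=y depends on [3:x]
sources: [0:b]
N(rest) = Σ N(rest − s) over sources s of rest; N(one piece) = 1:
  size 1 → [5]=1  [6]=1
  size 2 → [4,5]=1  [5,6]=2
  size 3 → [4,5,6]=3
  size 4 → [3,4,5,6]=3
  size 5 → [2,3,4,5,6]=3
  first=0(b) contributes 3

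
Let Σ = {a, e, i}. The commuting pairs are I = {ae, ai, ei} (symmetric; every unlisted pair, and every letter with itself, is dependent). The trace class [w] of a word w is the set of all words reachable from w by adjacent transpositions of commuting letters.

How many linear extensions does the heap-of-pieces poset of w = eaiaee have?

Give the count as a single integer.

drop 0:e onto floor
drop 1:a onto floor
drop 2:i onto floor
drop 3:a onto {1:a}
drop 4:e onto {0:e}
drop 5:e onto {4:e}
ground layer = {0:e, 1:a, 2:i}
drop-orders for the pieces not yet dropped (sum over which currently-grounded one goes next):
  1 to go: {2} 1  {3} 1  {5} 1
  2 to go: {1,3} 1  {2,3} 2  {2,5} 2  {3,5} 2  {4,5} 1
  3 to go: {0,4,5} 1  {1,2,3} 3  {1,3,5} 3  {2,3,5} 6  {2,4,5} 3  {3,4,5} 3
  4 to go: {0,2,4,5} 4  {0,3,4,5} 4  {1,2,3,5} 12  {1,3,4,5} 6  {2,3,4,5} 12
  if 0:e drops first: 30 orders
  if 1:a drops first: 20 orders
  if 2:i drops first: 10 orders
heap linearizations: 60

60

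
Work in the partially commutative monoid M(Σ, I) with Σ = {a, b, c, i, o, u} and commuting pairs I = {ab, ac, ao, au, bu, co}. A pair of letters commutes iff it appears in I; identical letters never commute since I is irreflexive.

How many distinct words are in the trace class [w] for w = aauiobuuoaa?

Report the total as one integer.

0(a) covers ∅
1(a) covers 0:a
2(u) covers ∅
3(i) covers 1:a, 2:u
4(o) covers 3:i
5(b) covers 4:o
6(u) covers 4:o
7(u) covers 6:u
8(o) covers 5:b, 7:u
9(a) covers 3:i
10(a) covers 9:a
floor of heap: 0:a, 2:u
completions by unplaced set U, small U first (add the entries for U minus each lowest piece of U):
  |U|=1: {8}:1  {10}:1
  |U|=2: {5,8}:1  {7,8}:1  {8,10}:2  {9,10}:1
  |U|=3: {5,7,8}:2  {5,8,10}:3  {6,7,8}:1  {7,8,10}:3  {8,9,10}:3
  |U|=4: {5,6,7,8}:3  {5,7,8,10}:8  {5,8,9,10}:6  {6,7,8,10}:4  {7,8,9,10}:6
  |U|=5: {4,5,6,7,8}:3  {5,6,7,8,10}:15  {5,7,8,9,10}:20  {6,7,8,9,10}:10
  |U|=6: {4,5,6,7,8,10}:18  {5,6,7,8,9,10}:45
  |U|=7: {4,5,6,7,8,9,10}:63
  |U|=8: {3,4,5,6,7,8,9,10}:63
  |U|=9: {1,3,4,5,6,7,8,9,10}:63  {2,3,4,5,6,7,8,9,10}:63
  start at 0(a): 126
  start at 2(u): 63
sum over floor = 189

189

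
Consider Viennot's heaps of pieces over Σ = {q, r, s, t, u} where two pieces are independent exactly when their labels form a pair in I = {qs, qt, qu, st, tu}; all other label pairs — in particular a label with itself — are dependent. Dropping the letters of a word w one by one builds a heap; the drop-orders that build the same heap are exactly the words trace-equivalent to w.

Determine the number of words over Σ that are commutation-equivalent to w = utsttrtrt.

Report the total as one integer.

#0=u has no predecessor
#1=t has no predecessor
#2=s depends on [0:u]
#3=t depends on [1:t]
#4=t depends on [3:t]
#5=r depends on [2:s, 4:t]
#6=t depends on [5:r]
#7=r depends on [6:t]
#8=t depends on [7:r]
sources: [0:u, 1:t]
N(rest) = Σ N(rest − s) over sources s of rest; N(one piece) = 1:
  size 1 → [8]=1
  size 2 → [7,8]=1
  size 3 → [6,7,8]=1
  size 4 → [5,6,7,8]=1
  size 5 → [2,5,6,7,8]=1  [4,5,6,7,8]=1
  size 6 → [0,2,5,6,7,8]=1  [2,4,5,6,7,8]=2  [3,4,5,6,7,8]=1
  size 7 → [0,2,4,5,6,7,8]=3  [1,3,4,5,6,7,8]=1  [2,3,4,5,6,7,8]=3
  first=0(u) contributes 4
  first=1(t) contributes 6
|[w]| = 10

10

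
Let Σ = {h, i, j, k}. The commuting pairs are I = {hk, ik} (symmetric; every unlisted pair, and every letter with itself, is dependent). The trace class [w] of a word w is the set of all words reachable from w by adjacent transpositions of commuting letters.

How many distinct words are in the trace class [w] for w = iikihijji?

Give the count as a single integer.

6

drop 0:i onto floor
drop 1:i onto {0:i}
drop 2:k onto floor
drop 3:i onto {1:i}
drop 4:h onto {3:i}
drop 5:i onto {4:h}
drop 6:j onto {2:k, 5:i}
drop 7:j onto {6:j}
drop 8:i onto {7:j}
ground layer = {0:i, 2:k}
drop-orders for the pieces not yet dropped (sum over which currently-grounded one goes next):
  1 to go: {8} 1
  2 to go: {7,8} 1
  3 to go: {6,7,8} 1
  4 to go: {2,6,7,8} 1  {5,6,7,8} 1
  5 to go: {2,5,6,7,8} 2  {4,5,6,7,8} 1
  6 to go: {2,4,5,6,7,8} 3  {3,4,5,6,7,8} 1
  7 to go: {1,3,4,5,6,7,8} 1  {2,3,4,5,6,7,8} 4
  if 0:i drops first: 5 orders
  if 2:k drops first: 1 orders
heap linearizations: 6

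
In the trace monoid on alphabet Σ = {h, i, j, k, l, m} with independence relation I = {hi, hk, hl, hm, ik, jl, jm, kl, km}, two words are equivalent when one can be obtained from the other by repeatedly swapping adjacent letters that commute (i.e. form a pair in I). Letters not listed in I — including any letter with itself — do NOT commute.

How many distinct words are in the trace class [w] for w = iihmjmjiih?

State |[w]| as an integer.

#0=i has no predecessor
#1=i depends on [0:i]
#2=h has no predecessor
#3=m depends on [1:i]
#4=j depends on [1:i, 2:h]
#5=m depends on [3:m]
#6=j depends on [4:j]
#7=i depends on [5:m, 6:j]
#8=i depends on [7:i]
#9=h depends on [6:j]
sources: [0:i, 2:h]
N(rest) = Σ N(rest − s) over sources s of rest; N(one piece) = 1:
  size 1 → [8]=1  [9]=1
  size 2 → [7,8]=1  [8,9]=2
  size 3 → [5,7,8]=1  [7,8,9]=3
  size 4 → [3,5,7,8]=1  [5,7,8,9]=4  [6,7,8,9]=3
  size 5 → [3,5,7,8,9]=5  [4,6,7,8,9]=3  [5,6,7,8,9]=7
  size 6 → [2,4,6,7,8,9]=3  [3,5,6,7,8,9]=12  [4,5,6,7,8,9]=10
  size 7 → [2,4,5,6,7,8,9]=13  [3,4,5,6,7,8,9]=22
  size 8 → [1,3,4,5,6,7,8,9]=22  [2,3,4,5,6,7,8,9]=35
  first=0(i) contributes 57
  first=2(h) contributes 22
|[w]| = 79

79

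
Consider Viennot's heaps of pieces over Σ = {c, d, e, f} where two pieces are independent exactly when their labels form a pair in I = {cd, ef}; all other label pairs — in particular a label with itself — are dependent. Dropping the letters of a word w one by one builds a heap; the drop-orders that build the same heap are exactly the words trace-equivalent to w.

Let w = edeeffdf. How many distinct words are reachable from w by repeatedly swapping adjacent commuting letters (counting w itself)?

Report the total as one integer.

#0=e has no predecessor
#1=d depends on [0:e]
#2=e depends on [1:d]
#3=e depends on [2:e]
#4=f depends on [1:d]
#5=f depends on [4:f]
#6=d depends on [3:e, 5:f]
#7=f depends on [6:d]
sources: [0:e]
N(rest) = Σ N(rest − s) over sources s of rest; N(one piece) = 1:
  size 1 → [7]=1
  size 2 → [6,7]=1
  size 3 → [3,6,7]=1  [5,6,7]=1
  size 4 → [2,3,6,7]=1  [3,5,6,7]=2  [4,5,6,7]=1
  size 5 → [2,3,5,6,7]=3  [3,4,5,6,7]=3
  size 6 → [2,3,4,5,6,7]=6
  first=0(e) contributes 6

6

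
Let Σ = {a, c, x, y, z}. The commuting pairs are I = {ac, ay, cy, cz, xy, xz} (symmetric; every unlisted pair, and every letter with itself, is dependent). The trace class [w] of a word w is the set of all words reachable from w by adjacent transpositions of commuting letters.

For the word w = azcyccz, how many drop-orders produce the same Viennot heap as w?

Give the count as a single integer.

35

#0=a has no predecessor
#1=z depends on [0:a]
#2=c has no predecessor
#3=y depends on [1:z]
#4=c depends on [2:c]
#5=c depends on [4:c]
#6=z depends on [3:y]
sources: [0:a, 2:c]
N(rest) = Σ N(rest − s) over sources s of rest; N(one piece) = 1:
  size 1 → [5]=1  [6]=1
  size 2 → [3,6]=1  [4,5]=1  [5,6]=2
  size 3 → [1,3,6]=1  [2,4,5]=1  [3,5,6]=3  [4,5,6]=3
  size 4 → [0,1,3,6]=1  [1,3,5,6]=4  [2,4,5,6]=4  [3,4,5,6]=6
  size 5 → [0,1,3,5,6]=5  [1,3,4,5,6]=10  [2,3,4,5,6]=10
  first=0(a) contributes 20
  first=2(c) contributes 15
|[w]| = 35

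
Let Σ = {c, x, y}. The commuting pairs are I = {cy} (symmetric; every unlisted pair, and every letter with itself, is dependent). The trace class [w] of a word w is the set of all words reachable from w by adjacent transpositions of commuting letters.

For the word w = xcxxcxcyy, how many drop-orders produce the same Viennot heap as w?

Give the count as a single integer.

#0=x has no predecessor
#1=c depends on [0:x]
#2=x depends on [1:c]
#3=x depends on [2:x]
#4=c depends on [3:x]
#5=x depends on [4:c]
#6=c depends on [5:x]
#7=y depends on [5:x]
#8=y depends on [7:y]
sources: [0:x]
N(rest) = Σ N(rest − s) over sources s of rest; N(one piece) = 1:
  size 1 → [6]=1  [8]=1
  size 2 → [6,8]=2  [7,8]=1
  size 3 → [6,7,8]=3
  size 4 → [5,6,7,8]=3
  size 5 → [4,5,6,7,8]=3
  size 6 → [3,4,5,6,7,8]=3
  size 7 → [2,3,4,5,6,7,8]=3
  first=0(x) contributes 3

3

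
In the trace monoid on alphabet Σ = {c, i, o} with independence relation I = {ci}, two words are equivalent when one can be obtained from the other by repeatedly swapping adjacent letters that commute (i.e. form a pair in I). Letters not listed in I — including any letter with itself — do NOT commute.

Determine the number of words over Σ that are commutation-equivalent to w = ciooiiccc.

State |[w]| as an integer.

20

#0=c has no predecessor
#1=i has no predecessor
#2=o depends on [0:c, 1:i]
#3=o depends on [2:o]
#4=i depends on [3:o]
#5=i depends on [4:i]
#6=c depends on [3:o]
#7=c depends on [6:c]
#8=c depends on [7:c]
sources: [0:c, 1:i]
N(rest) = Σ N(rest − s) over sources s of rest; N(one piece) = 1:
  size 1 → [5]=1  [8]=1
  size 2 → [4,5]=1  [5,8]=2  [7,8]=1
  size 3 → [4,5,8]=3  [5,7,8]=3  [6,7,8]=1
  size 4 → [4,5,7,8]=6  [5,6,7,8]=4
  size 5 → [4,5,6,7,8]=10
  size 6 → [3,4,5,6,7,8]=10
  size 7 → [2,3,4,5,6,7,8]=10
  first=0(c) contributes 10
  first=1(i) contributes 10
|[w]| = 20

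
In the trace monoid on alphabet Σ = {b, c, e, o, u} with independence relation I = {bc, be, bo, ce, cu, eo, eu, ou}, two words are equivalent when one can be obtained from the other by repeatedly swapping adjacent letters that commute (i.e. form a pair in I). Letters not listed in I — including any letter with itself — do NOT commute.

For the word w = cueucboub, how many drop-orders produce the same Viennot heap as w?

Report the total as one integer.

piece 0:c — minimal
piece 1:u — minimal
piece 2:e — minimal
piece 3:u rests on {1:u}
piece 4:c rests on {0:c}
piece 5:b rests on {3:u}
piece 6:o rests on {4:c}
piece 7:u rests on {5:b}
piece 8:b rests on {7:u}
minimal pieces: {0:c, 1:u, 2:e}
ways to finish when only these pieces remain (= sum over removing one remaining piece with nothing left below it):
  1 left: {2}→1  {6}→1  {8}→1
  2 left: {2,6}→2  {2,8}→2  {4,6}→1  {6,8}→2  {7,8}→1
  3 left: {0,4,6}→1  {2,4,6}→3  {2,6,8}→6  {2,7,8}→3  {4,6,8}→3  {5,7,8}→1  {6,7,8}→3
  4 left: {0,2,4,6}→4  {0,4,6,8}→4  {2,4,6,8}→12  {2,5,7,8}→4  {2,6,7,8}→12  {3,5,7,8}→1  {4,6,7,8}→6  {5,6,7,8}→4
  5 left: {0,2,4,6,8}→20  {0,4,6,7,8}→10  {1,3,5,7,8}→1  {2,3,5,7,8}→5  {2,4,6,7,8}→30  {2,5,6,7,8}→20  {3,5,6,7,8}→5  {4,5,6,7,8}→10
  6 left: {0,2,4,6,7,8}→60  {0,4,5,6,7,8}→20  {1,2,3,5,7,8}→6  {1,3,5,6,7,8}→6  {2,3,5,6,7,8}→30  {2,4,5,6,7,8}→60  {3,4,5,6,7,8}→15
  7 left: {0,2,4,5,6,7,8}→140  {0,3,4,5,6,7,8}→35  {1,2,3,5,6,7,8}→42  {1,3,4,5,6,7,8}→21  {2,3,4,5,6,7,8}→105
  placing 0:c first → 168 extensions
  placing 1:u first → 280 extensions
  placing 2:e first → 56 extensions
total linear extensions = 504

504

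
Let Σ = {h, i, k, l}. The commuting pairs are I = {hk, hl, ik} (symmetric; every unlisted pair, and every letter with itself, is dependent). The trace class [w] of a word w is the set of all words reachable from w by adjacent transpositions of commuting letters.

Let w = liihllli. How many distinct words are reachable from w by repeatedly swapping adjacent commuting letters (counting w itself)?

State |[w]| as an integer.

4

#0=l has no predecessor
#1=i depends on [0:l]
#2=i depends on [1:i]
#3=h depends on [2:i]
#4=l depends on [2:i]
#5=l depends on [4:l]
#6=l depends on [5:l]
#7=i depends on [3:h, 6:l]
sources: [0:l]
N(rest) = Σ N(rest − s) over sources s of rest; N(one piece) = 1:
  size 1 → [7]=1
  size 2 → [3,7]=1  [6,7]=1
  size 3 → [3,6,7]=2  [5,6,7]=1
  size 4 → [3,5,6,7]=3  [4,5,6,7]=1
  size 5 → [3,4,5,6,7]=4
  size 6 → [2,3,4,5,6,7]=4
  first=0(l) contributes 4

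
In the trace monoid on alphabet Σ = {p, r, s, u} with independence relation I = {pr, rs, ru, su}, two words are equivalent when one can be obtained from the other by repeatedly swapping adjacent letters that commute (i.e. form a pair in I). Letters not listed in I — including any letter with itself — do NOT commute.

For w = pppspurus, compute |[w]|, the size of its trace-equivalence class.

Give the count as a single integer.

27

0(p) covers ∅
1(p) covers 0:p
2(p) covers 1:p
3(s) covers 2:p
4(p) covers 3:s
5(u) covers 4:p
6(r) covers ∅
7(u) covers 5:u
8(s) covers 4:p
floor of heap: 0:p, 6:r
completions by unplaced set U, small U first (add the entries for U minus each lowest piece of U):
  |U|=1: {6}:1  {7}:1  {8}:1
  |U|=2: {5,7}:1  {6,7}:2  {6,8}:2  {7,8}:2
  |U|=3: {5,6,7}:3  {5,7,8}:3  {6,7,8}:6
  |U|=4: {4,5,7,8}:3  {5,6,7,8}:12
  |U|=5: {3,4,5,7,8}:3  {4,5,6,7,8}:15
  |U|=6: {2,3,4,5,7,8}:3  {3,4,5,6,7,8}:18
  |U|=7: {1,2,3,4,5,7,8}:3  {2,3,4,5,6,7,8}:21
  start at 0(p): 24
  start at 6(r): 3
sum over floor = 27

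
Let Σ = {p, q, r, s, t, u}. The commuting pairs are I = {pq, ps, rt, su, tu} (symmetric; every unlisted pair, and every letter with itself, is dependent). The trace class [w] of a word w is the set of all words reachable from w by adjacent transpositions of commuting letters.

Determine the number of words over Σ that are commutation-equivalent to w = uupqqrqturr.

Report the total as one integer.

0(u) covers ∅
1(u) covers 0:u
2(p) covers 1:u
3(q) covers 1:u
4(q) covers 3:q
5(r) covers 2:p, 4:q
6(q) covers 5:r
7(t) covers 6:q
8(u) covers 6:q
9(r) covers 8:u
10(r) covers 9:r
floor of heap: 0:u
completions by unplaced set U, small U first (add the entries for U minus each lowest piece of U):
  |U|=1: {7}:1  {10}:1
  |U|=2: {7,10}:2  {9,10}:1
  |U|=3: {7,9,10}:3  {8,9,10}:1
  |U|=4: {7,8,9,10}:4
  |U|=5: {6,7,8,9,10}:4
  |U|=6: {5,6,7,8,9,10}:4
  |U|=7: {2,5,6,7,8,9,10}:4  {4,5,6,7,8,9,10}:4
  |U|=8: {2,4,5,6,7,8,9,10}:8  {3,4,5,6,7,8,9,10}:4
  |U|=9: {2,3,4,5,6,7,8,9,10}:12
  start at 0(u): 12

12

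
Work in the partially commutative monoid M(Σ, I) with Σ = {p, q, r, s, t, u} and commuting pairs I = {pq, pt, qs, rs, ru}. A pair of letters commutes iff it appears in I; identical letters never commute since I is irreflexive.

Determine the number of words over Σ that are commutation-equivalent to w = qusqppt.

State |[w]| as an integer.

9

drop 0:q onto floor
drop 1:u onto {0:q}
drop 2:s onto {1:u}
drop 3:q onto {1:u}
drop 4:p onto {2:s}
drop 5:p onto {4:p}
drop 6:t onto {2:s, 3:q}
ground layer = {0:q}
drop-orders for the pieces not yet dropped (sum over which currently-grounded one goes next):
  1 to go: {5} 1  {6} 1
  2 to go: {3,6} 1  {4,5} 1  {5,6} 2
  3 to go: {3,5,6} 3  {4,5,6} 3
  4 to go: {2,4,5,6} 3  {3,4,5,6} 6
  5 to go: {2,3,4,5,6} 9
  if 0:q drops first: 9 orders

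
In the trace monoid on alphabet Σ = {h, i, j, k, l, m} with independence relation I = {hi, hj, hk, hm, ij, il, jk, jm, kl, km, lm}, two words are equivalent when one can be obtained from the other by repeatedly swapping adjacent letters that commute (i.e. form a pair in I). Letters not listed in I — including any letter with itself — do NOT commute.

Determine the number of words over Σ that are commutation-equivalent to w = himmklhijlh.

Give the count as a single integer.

piece 0:h — minimal
piece 1:i — minimal
piece 2:m rests on {1:i}
piece 3:m rests on {2:m}
piece 4:k rests on {1:i}
piece 5:l rests on {0:h}
piece 6:h rests on {5:l}
piece 7:i rests on {3:m, 4:k}
piece 8:j rests on {5:l}
piece 9:l rests on {6:h, 8:j}
piece 10:h rests on {9:l}
minimal pieces: {0:h, 1:i}
ways to finish when only these pieces remain (= sum over removing one remaining piece with nothing left below it):
  1 left: {7}→1  {10}→1
  2 left: {3,7}→1  {4,7}→1  {7,10}→2  {9,10}→1
  3 left: {2,3,7}→1  {3,4,7}→2  {3,7,10}→3  {4,7,10}→3  {6,9,10}→1  {7,9,10}→3  {8,9,10}→1
  4 left: {2,3,4,7}→3  {2,3,7,10}→4  {3,4,7,10}→8  {3,7,9,10}→6  {4,7,9,10}→6  {6,7,9,10}→4  {6,8,9,10}→2  {7,8,9,10}→4
  5 left: {1,2,3,4,7}→3  {2,3,4,7,10}→15  {2,3,7,9,10}→10  {3,4,7,9,10}→20  {3,6,7,9,10}→10  {3,7,8,9,10}→10  {4,6,7,9,10}→10  {4,7,8,9,10}→10  {5,6,8,9,10}→2  {6,7,8,9,10}→10
  6 left: {0,5,6,8,9,10}→2  {1,2,3,4,7,10}→18  {2,3,4,7,9,10}→45  {2,3,6,7,9,10}→20  {2,3,7,8,9,10}→20  {3,4,6,7,9,10}→40  {3,4,7,8,9,10}→40  {3,6,7,8,9,10}→30  {4,6,7,8,9,10}→30  {5,6,7,8,9,10}→12
  7 left: {0,5,6,7,8,9,10}→14  {1,2,3,4,7,9,10}→63  {2,3,4,6,7,9,10}→105  {2,3,4,7,8,9,10}→105  {2,3,6,7,8,9,10}→70  {3,4,6,7,8,9,10}→140  {3,5,6,7,8,9,10}→42  {4,5,6,7,8,9,10}→42
  8 left: {0,3,5,6,7,8,9,10}→56  {0,4,5,6,7,8,9,10}→56  {1,2,3,4,6,7,9,10}→168  {1,2,3,4,7,8,9,10}→168  {2,3,4,6,7,8,9,10}→420  {2,3,5,6,7,8,9,10}→112  {3,4,5,6,7,8,9,10}→224
  9 left: {0,2,3,5,6,7,8,9,10}→168  {0,3,4,5,6,7,8,9,10}→336  {1,2,3,4,6,7,8,9,10}→756  {2,3,4,5,6,7,8,9,10}→756
  placing 0:h first → 1512 extensions
  placing 1:i first → 1260 extensions
total linear extensions = 2772

2772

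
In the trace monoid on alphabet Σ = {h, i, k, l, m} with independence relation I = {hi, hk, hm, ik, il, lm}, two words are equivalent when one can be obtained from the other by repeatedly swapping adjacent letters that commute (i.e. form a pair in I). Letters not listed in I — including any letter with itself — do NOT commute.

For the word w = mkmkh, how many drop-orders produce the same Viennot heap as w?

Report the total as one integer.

5

0(m) covers ∅
1(k) covers 0:m
2(m) covers 1:k
3(k) covers 2:m
4(h) covers ∅
floor of heap: 0:m, 4:h
completions by unplaced set U, small U first (add the entries for U minus each lowest piece of U):
  |U|=1: {3}:1  {4}:1
  |U|=2: {2,3}:1  {3,4}:2
  |U|=3: {1,2,3}:1  {2,3,4}:3
  start at 0(m): 4
  start at 4(h): 1
sum over floor = 5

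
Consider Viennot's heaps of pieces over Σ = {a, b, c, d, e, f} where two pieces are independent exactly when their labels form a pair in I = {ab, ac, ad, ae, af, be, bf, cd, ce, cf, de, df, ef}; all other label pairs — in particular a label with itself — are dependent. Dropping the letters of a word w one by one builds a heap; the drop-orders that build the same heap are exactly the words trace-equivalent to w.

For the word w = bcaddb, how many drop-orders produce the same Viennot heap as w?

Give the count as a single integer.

0(b) covers ∅
1(c) covers 0:b
2(a) covers ∅
3(d) covers 0:b
4(d) covers 3:d
5(b) covers 1:c, 4:d
floor of heap: 0:b, 2:a
completions by unplaced set U, small U first (add the entries for U minus each lowest piece of U):
  |U|=1: {2}:1  {5}:1
  |U|=2: {1,5}:1  {2,5}:2  {4,5}:1
  |U|=3: {1,2,5}:3  {1,4,5}:2  {2,4,5}:3  {3,4,5}:1
  |U|=4: {1,2,4,5}:8  {1,3,4,5}:3  {2,3,4,5}:4
  start at 0(b): 15
  start at 2(a): 3
sum over floor = 18

18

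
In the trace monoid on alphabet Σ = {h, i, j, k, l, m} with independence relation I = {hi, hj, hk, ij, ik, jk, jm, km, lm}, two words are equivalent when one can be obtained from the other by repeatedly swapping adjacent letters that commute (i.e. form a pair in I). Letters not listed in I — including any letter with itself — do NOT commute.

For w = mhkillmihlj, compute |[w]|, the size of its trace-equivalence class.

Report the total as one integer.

piece 0:m — minimal
piece 1:h rests on {0:m}
piece 2:k — minimal
piece 3:i rests on {0:m}
piece 4:l rests on {1:h, 2:k, 3:i}
piece 5:l rests on {4:l}
piece 6:m rests on {1:h, 3:i}
piece 7:i rests on {5:l, 6:m}
piece 8:h rests on {5:l, 6:m}
piece 9:l rests on {7:i, 8:h}
piece 10:j rests on {9:l}
minimal pieces: {0:m, 2:k}
ways to finish when only these pieces remain (= sum over removing one remaining piece with nothing left below it):
  1 left: {10}→1
  2 left: {9,10}→1
  3 left: {7,9,10}→1  {8,9,10}→1
  4 left: {7,8,9,10}→2
  5 left: {5,7,8,9,10}→2  {6,7,8,9,10}→2
  6 left: {4,5,7,8,9,10}→2  {5,6,7,8,9,10}→4
  7 left: {2,4,5,7,8,9,10}→2  {4,5,6,7,8,9,10}→6
  8 left: {1,4,5,6,7,8,9,10}→6  {2,4,5,6,7,8,9,10}→8  {3,4,5,6,7,8,9,10}→6
  9 left: {1,2,4,5,6,7,8,9,10}→14  {1,3,4,5,6,7,8,9,10}→12  {2,3,4,5,6,7,8,9,10}→14
  placing 0:m first → 40 extensions
  placing 2:k first → 12 extensions
total linear extensions = 52

52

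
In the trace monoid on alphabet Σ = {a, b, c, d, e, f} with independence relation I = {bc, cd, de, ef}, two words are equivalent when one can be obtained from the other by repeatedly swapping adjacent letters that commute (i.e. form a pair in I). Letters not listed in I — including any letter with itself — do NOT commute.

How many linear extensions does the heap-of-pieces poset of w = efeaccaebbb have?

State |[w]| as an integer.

0(e) covers ∅
1(f) covers ∅
2(e) covers 0:e
3(a) covers 1:f, 2:e
4(c) covers 3:a
5(c) covers 4:c
6(a) covers 5:c
7(e) covers 6:a
8(b) covers 7:e
9(b) covers 8:b
10(b) covers 9:b
floor of heap: 0:e, 1:f
completions by unplaced set U, small U first (add the entries for U minus each lowest piece of U):
  |U|=1: {10}:1
  |U|=2: {9,10}:1
  |U|=3: {8,9,10}:1
  |U|=4: {7,8,9,10}:1
  |U|=5: {6,7,8,9,10}:1
  |U|=6: {5,6,7,8,9,10}:1
  |U|=7: {4,5,6,7,8,9,10}:1
  |U|=8: {3,4,5,6,7,8,9,10}:1
  |U|=9: {1,3,4,5,6,7,8,9,10}:1  {2,3,4,5,6,7,8,9,10}:1
  start at 0(e): 2
  start at 1(f): 1
sum over floor = 3

3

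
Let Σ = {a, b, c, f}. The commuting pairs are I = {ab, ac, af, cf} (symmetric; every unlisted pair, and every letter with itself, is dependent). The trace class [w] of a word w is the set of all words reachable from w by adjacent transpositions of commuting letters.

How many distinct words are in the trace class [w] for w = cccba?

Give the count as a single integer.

5

drop 0:c onto floor
drop 1:c onto {0:c}
drop 2:c onto {1:c}
drop 3:b onto {2:c}
drop 4:a onto floor
ground layer = {0:c, 4:a}
drop-orders for the pieces not yet dropped (sum over which currently-grounded one goes next):
  1 to go: {3} 1  {4} 1
  2 to go: {2,3} 1  {3,4} 2
  3 to go: {1,2,3} 1  {2,3,4} 3
  if 0:c drops first: 4 orders
  if 4:a drops first: 1 orders
heap linearizations: 5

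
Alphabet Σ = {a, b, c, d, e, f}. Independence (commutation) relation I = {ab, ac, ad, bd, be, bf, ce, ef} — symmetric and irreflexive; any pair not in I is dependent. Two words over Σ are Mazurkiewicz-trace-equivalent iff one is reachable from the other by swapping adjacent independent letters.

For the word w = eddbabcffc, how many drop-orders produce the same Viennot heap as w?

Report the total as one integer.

piece 0:e — minimal
piece 1:d rests on {0:e}
piece 2:d rests on {1:d}
piece 3:b — minimal
piece 4:a rests on {0:e}
piece 5:b rests on {3:b}
piece 6:c rests on {2:d, 5:b}
piece 7:f rests on {4:a, 6:c}
piece 8:f rests on {7:f}
piece 9:c rests on {8:f}
minimal pieces: {0:e, 3:b}
ways to finish when only these pieces remain (= sum over removing one remaining piece with nothing left below it):
  1 left: {9}→1
  2 left: {8,9}→1
  3 left: {7,8,9}→1
  4 left: {4,7,8,9}→1  {6,7,8,9}→1
  5 left: {2,6,7,8,9}→1  {4,6,7,8,9}→2  {5,6,7,8,9}→1
  6 left: {1,2,6,7,8,9}→1  {2,4,6,7,8,9}→3  {2,5,6,7,8,9}→2  {3,5,6,7,8,9}→1  {4,5,6,7,8,9}→3
  7 left: {1,2,4,6,7,8,9}→4  {1,2,5,6,7,8,9}→3  {2,3,5,6,7,8,9}→3  {2,4,5,6,7,8,9}→8  {3,4,5,6,7,8,9}→4
  8 left: {0,1,2,4,6,7,8,9}→4  {1,2,3,5,6,7,8,9}→6  {1,2,4,5,6,7,8,9}→15  {2,3,4,5,6,7,8,9}→15
  placing 0:e first → 36 extensions
  placing 3:b first → 19 extensions
total linear extensions = 55

55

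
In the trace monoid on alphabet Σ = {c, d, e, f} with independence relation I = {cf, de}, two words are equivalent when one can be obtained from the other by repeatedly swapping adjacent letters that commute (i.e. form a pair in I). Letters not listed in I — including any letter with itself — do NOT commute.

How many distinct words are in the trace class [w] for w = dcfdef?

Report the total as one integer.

4

piece 0:d — minimal
piece 1:c rests on {0:d}
piece 2:f rests on {0:d}
piece 3:d rests on {1:c, 2:f}
piece 4:e rests on {1:c, 2:f}
piece 5:f rests on {3:d, 4:e}
minimal pieces: {0:d}
ways to finish when only these pieces remain (= sum over removing one remaining piece with nothing left below it):
  1 left: {5}→1
  2 left: {3,5}→1  {4,5}→1
  3 left: {3,4,5}→2
  4 left: {1,3,4,5}→2  {2,3,4,5}→2
  placing 0:d first → 4 extensions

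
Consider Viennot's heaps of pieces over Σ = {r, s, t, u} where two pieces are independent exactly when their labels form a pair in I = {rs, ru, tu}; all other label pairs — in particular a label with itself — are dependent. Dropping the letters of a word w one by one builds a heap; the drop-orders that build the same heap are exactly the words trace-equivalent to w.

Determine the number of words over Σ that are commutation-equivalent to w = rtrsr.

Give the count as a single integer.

#0=r has no predecessor
#1=t depends on [0:r]
#2=r depends on [1:t]
#3=s depends on [1:t]
#4=r depends on [2:r]
sources: [0:r]
N(rest) = Σ N(rest − s) over sources s of rest; N(one piece) = 1:
  size 1 → [3]=1  [4]=1
  size 2 → [2,4]=1  [3,4]=2
  size 3 → [2,3,4]=3
  first=0(r) contributes 3

3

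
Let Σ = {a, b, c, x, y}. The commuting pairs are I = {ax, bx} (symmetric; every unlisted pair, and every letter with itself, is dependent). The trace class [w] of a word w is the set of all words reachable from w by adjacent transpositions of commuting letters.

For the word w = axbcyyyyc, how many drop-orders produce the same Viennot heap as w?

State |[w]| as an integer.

drop 0:a onto floor
drop 1:x onto floor
drop 2:b onto {0:a}
drop 3:c onto {1:x, 2:b}
drop 4:y onto {3:c}
drop 5:y onto {4:y}
drop 6:y onto {5:y}
drop 7:y onto {6:y}
drop 8:c onto {7:y}
ground layer = {0:a, 1:x}
drop-orders for the pieces not yet dropped (sum over which currently-grounded one goes next):
  1 to go: {8} 1
  2 to go: {7,8} 1
  3 to go: {6,7,8} 1
  4 to go: {5,6,7,8} 1
  5 to go: {4,5,6,7,8} 1
  6 to go: {3,4,5,6,7,8} 1
  7 to go: {1,3,4,5,6,7,8} 1  {2,3,4,5,6,7,8} 1
  if 0:a drops first: 2 orders
  if 1:x drops first: 1 orders
heap linearizations: 3

3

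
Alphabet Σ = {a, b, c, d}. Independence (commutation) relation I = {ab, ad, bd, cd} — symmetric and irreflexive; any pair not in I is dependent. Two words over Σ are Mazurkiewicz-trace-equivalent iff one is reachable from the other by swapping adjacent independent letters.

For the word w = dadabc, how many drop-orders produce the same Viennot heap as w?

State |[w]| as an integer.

#0=d has no predecessor
#1=a has no predecessor
#2=d depends on [0:d]
#3=a depends on [1:a]
#4=b has no predecessor
#5=c depends on [3:a, 4:b]
sources: [0:d, 1:a, 4:b]
N(rest) = Σ N(rest − s) over sources s of rest; N(one piece) = 1:
  size 1 → [2]=1  [5]=1
  size 2 → [0,2]=1  [2,5]=2  [3,5]=1  [4,5]=1
  size 3 → [0,2,5]=3  [1,3,5]=1  [2,3,5]=3  [2,4,5]=3  [3,4,5]=2
  size 4 → [0,2,3,5]=6  [0,2,4,5]=6  [1,2,3,5]=4  [1,3,4,5]=3  [2,3,4,5]=8
  first=0(d) contributes 15
  first=1(a) contributes 20
  first=4(b) contributes 10
|[w]| = 45

45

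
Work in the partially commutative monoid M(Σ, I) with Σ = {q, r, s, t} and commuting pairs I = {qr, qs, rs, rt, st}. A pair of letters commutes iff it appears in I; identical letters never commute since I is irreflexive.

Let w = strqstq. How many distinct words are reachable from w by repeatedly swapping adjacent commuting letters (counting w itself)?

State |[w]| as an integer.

#0=s has no predecessor
#1=t has no predecessor
#2=r has no predecessor
#3=q depends on [1:t]
#4=s depends on [0:s]
#5=t depends on [3:q]
#6=q depends on [5:t]
sources: [0:s, 1:t, 2:r]
N(rest) = Σ N(rest − s) over sources s of rest; N(one piece) = 1:
  size 1 → [2]=1  [4]=1  [6]=1
  size 2 → [0,4]=1  [2,4]=2  [2,6]=2  [4,6]=2  [5,6]=1
  size 3 → [0,2,4]=3  [0,4,6]=3  [2,4,6]=6  [2,5,6]=3  [3,5,6]=1  [4,5,6]=3
  size 4 → [0,2,4,6]=12  [0,4,5,6]=6  [1,3,5,6]=1  [2,3,5,6]=4  [2,4,5,6]=12  [3,4,5,6]=4
  size 5 → [0,2,4,5,6]=30  [0,3,4,5,6]=10  [1,2,3,5,6]=5  [1,3,4,5,6]=5  [2,3,4,5,6]=20
  first=0(s) contributes 30
  first=1(t) contributes 60
  first=2(r) contributes 15
|[w]| = 105

105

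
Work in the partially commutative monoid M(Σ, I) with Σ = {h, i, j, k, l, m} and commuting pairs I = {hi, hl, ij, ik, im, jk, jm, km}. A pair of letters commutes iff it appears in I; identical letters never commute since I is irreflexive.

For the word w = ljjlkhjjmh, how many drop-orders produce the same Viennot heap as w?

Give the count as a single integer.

drop 0:l onto floor
drop 1:j onto {0:l}
drop 2:j onto {1:j}
drop 3:l onto {2:j}
drop 4:k onto {3:l}
drop 5:h onto {4:k}
drop 6:j onto {5:h}
drop 7:j onto {6:j}
drop 8:m onto {5:h}
drop 9:h onto {7:j, 8:m}
ground layer = {0:l}
drop-orders for the pieces not yet dropped (sum over which currently-grounded one goes next):
  1 to go: {9} 1
  2 to go: {7,9} 1  {8,9} 1
  3 to go: {6,7,9} 1  {7,8,9} 2
  4 to go: {6,7,8,9} 3
  5 to go: {5,6,7,8,9} 3
  6 to go: {4,5,6,7,8,9} 3
  7 to go: {3,4,5,6,7,8,9} 3
  8 to go: {2,3,4,5,6,7,8,9} 3
  if 0:l drops first: 3 orders

3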